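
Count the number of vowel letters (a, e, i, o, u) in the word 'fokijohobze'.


Scanning each character of 'fokijohobze':
  Position 1: 'f' -> consonant (running count: 0)
  Position 2: 'o' -> vowel (running count: 1)
  Position 3: 'k' -> consonant (running count: 1)
  Position 4: 'i' -> vowel (running count: 2)
  Position 5: 'j' -> consonant (running count: 2)
  Position 6: 'o' -> vowel (running count: 3)
  Position 7: 'h' -> consonant (running count: 3)
  Position 8: 'o' -> vowel (running count: 4)
  Position 9: 'b' -> consonant (running count: 4)
  Position 10: 'z' -> consonant (running count: 4)
  Position 11: 'e' -> vowel (running count: 5)
Total vowels: 5

5


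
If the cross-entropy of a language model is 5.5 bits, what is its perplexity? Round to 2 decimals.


Perplexity formula: PP = 2^H
H = 5.5
PP = 2^5.5
Decompose: 2^5.5 = 2^5 * 2^0.5 = 2^5 * sqrt(2)
2^5 = 32, sqrt(2) ~ 1.4142136
PP ~ 32 * 1.4142136 = 45.2548352
Rounded to 2 decimals: 45.25

45.25


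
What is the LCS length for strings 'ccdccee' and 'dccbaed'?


DP table for LCS of 'ccdccee' and 'dccbaed':
       d  c  c  b  a  e  d
    0  0  0  0  0  0  0  0
  c 0  0  1  1  1  1  1  1
  c 0  0  1  2  2  2  2  2
  d 0  1  1  2  2  2  2  3
  c 0  1  2  2  2  2  2  3
  c 0  1  2  3  3  3  3  3
  e 0  1  2  3  3  3  4  4
  e 0  1  2  3  3  3  4  4
LCS: 'dcce'
LCS length = 4

4


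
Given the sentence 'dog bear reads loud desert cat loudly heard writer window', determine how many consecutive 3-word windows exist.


Word trigrams from [10] words:
  Trigram 1: (dog bear reads)
  Trigram 2: (bear reads loud)
  Trigram 3: (reads loud desert)
  Trigram 4: (loud desert cat)
  Trigram 5: (desert cat loudly)
  Trigram 6: (cat loudly heard)
  Trigram 7: (loudly heard writer)
  Trigram 8: (heard writer window)
Total word trigrams: 10 - 2 = 8

8


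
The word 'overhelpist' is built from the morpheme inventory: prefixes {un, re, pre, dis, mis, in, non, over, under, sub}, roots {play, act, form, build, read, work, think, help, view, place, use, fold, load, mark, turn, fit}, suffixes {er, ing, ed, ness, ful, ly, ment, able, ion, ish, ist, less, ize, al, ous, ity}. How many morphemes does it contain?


Segmenting 'overhelpist' against the inventory:
  'over' -> prefix (morpheme 1)
  'help' -> root (morpheme 2)
  'ist' -> suffix (morpheme 3)
Total morphemes: 3

3


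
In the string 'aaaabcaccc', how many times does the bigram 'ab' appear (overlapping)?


Scanning 'aaaabcaccc' for bigram 'ab':
  Position 0: 'aa' -> no
  Position 1: 'aa' -> no
  Position 2: 'aa' -> no
  Position 3: 'ab' -> MATCH
  Position 4: 'bc' -> no
  Position 5: 'ca' -> no
  Position 6: 'ac' -> no
  Position 7: 'cc' -> no
  Position 8: 'cc' -> no
Total matches: 1

1


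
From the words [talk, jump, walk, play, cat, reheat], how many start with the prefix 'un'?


Checking each word for prefix 'un':
  'talk' -> no (count: 0)
  'jump' -> no (count: 0)
  'walk' -> no (count: 0)
  'play' -> no (count: 0)
  'cat' -> no (count: 0)
  'reheat' -> no (count: 0)
Total with prefix 'un': 0

0


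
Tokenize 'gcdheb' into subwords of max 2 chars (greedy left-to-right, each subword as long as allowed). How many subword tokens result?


'gcdheb' has 6 characters.
Chunking with max size 2:
  Chunk 1: 'gc' (positions 0-1)
  Chunk 2: 'dh' (positions 2-3)
  Chunk 3: 'eb' (positions 4-5)
Total chunks: ceil(6 / 2) = 3

3


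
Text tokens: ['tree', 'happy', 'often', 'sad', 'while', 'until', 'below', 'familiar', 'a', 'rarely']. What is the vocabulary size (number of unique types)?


Listing all tokens and tracking unique types:
  Token 1: 'tree' -> NEW (unique so far: 1)
  Token 2: 'happy' -> NEW (unique so far: 2)
  Token 3: 'often' -> NEW (unique so far: 3)
  Token 4: 'sad' -> NEW (unique so far: 4)
  Token 5: 'while' -> NEW (unique so far: 5)
  Token 6: 'until' -> NEW (unique so far: 6)
  Token 7: 'below' -> NEW (unique so far: 7)
  Token 8: 'familiar' -> NEW (unique so far: 8)
  Token 9: 'a' -> NEW (unique so far: 9)
  Token 10: 'rarely' -> NEW (unique so far: 10)
Unique types: ('a', 'below', 'familiar', 'happy', 'often', 'rarely', 'sad', 'tree', 'until', 'while')
Vocabulary size: 10

10


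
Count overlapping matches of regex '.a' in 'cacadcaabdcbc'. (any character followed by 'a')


Pattern: .a means any character followed by 'a'.
Scanning 'cacadcaabdcbc' position-by-position:
  Pos 0: window 'ca' -> MATCH
  Pos 1: window 'ac' -> no
  Pos 2: window 'ca' -> MATCH
  Pos 3: window 'ad' -> no
  Pos 4: window 'dc' -> no
  Pos 5: window 'ca' -> MATCH
  Pos 6: window 'aa' -> MATCH
  Pos 7: window 'ab' -> no
  Pos 8: window 'bd' -> no
  Pos 9: window 'dc' -> no
  Pos 10: window 'cb' -> no
  Pos 11: window 'bc' -> no
  Pos 12: window 'c' -> no
Total matches: 4

4


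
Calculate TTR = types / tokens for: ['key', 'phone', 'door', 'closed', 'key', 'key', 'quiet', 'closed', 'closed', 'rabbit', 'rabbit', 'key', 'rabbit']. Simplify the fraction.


Tokens: 13
Unique types: ('closed', 'door', 'key', 'phone', 'quiet', 'rabbit') = 6
TTR = 6/13
Already in lowest terms.

6/13


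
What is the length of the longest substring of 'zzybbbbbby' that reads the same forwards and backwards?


Scanning 'zzybbbbbby' for palindromic substrings.
Substring at positions 2-9: 'ybbbbbby'.
Check: reverse('ybbbbbby') = 'ybbbbbby' -> palindrome confirmed.
Neighbouring characters ('z' / '-') break symmetry, so it cannot extend further.
No longer palindromic substring exists; longest length = 8

8


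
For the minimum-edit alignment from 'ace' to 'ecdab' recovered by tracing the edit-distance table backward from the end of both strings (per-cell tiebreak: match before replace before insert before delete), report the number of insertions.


Edit distance = 4. Backtracking from cell (3, 5) with preference match > replace > insert > delete,
then listing the resulting alignment 'ace' -> 'ecdab' left to right:
  Step 1: replace a->e
  Step 2: keep 'c'
  Step 3: insert 'd' [insertion #1]
  Step 4: insert 'a' [insertion #2]
  Step 5: replace e->b
Total insertions: 2

2


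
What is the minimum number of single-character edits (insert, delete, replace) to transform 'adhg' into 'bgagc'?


Building DP table for s1='adhg' (len 4) and s2='bgagc' (len 5):
       b  g  a  g  c
    0  1  2  3  4  5
  a 1  1  2  2  3  4
  d 2  2  2  3  3  4
  h 3  3  3  3  4  4
  g 4  4  3  4  3  4
Edit distance = dp[4][5] = 4

4


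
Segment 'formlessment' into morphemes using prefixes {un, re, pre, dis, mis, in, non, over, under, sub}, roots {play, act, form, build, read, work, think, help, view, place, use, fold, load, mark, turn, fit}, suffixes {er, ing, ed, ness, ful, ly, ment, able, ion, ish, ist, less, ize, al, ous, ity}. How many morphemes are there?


Segmenting 'formlessment' against the inventory:
  'form' -> root (morpheme 1)
  'less' -> suffix (morpheme 2)
  'ment' -> suffix (morpheme 3)
Total morphemes: 3

3


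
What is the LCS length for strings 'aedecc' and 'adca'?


DP table for LCS of 'aedecc' and 'adca':
       a  d  c  a
    0  0  0  0  0
  a 0  1  1  1  1
  e 0  1  1  1  1
  d 0  1  2  2  2
  e 0  1  2  2  2
  c 0  1  2  3  3
  c 0  1  2  3  3
LCS: 'adc'
LCS length = 3

3


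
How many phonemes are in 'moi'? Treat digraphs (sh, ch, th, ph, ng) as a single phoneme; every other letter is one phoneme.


Parsing 'moi' greedily, digraphs first:
  'm' -> consonant phoneme (phonemes so far: 1)
  'o' -> vowel phoneme (phonemes so far: 2)
  'i' -> vowel phoneme (phonemes so far: 3)
Total phonemes: 3

3


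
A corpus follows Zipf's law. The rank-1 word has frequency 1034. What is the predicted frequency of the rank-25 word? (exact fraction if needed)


Zipf's law: freq(rank) = f1 / rank
f1 = 1034, rank = 25
freq = 1034 / 25
GCD(1034, 25) = 1
Simplified: 1034/25

1034/25


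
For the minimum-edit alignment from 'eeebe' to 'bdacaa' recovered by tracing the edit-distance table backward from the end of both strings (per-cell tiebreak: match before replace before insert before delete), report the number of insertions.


Edit distance = 6. Backtracking from cell (5, 6) with preference match > replace > insert > delete,
then listing the resulting alignment 'eeebe' -> 'bdacaa' left to right:
  Step 1: insert 'b' [insertion #1]
  Step 2: replace e->d
  Step 3: replace e->a
  Step 4: replace e->c
  Step 5: replace b->a
  Step 6: replace e->a
Total insertions: 1

1


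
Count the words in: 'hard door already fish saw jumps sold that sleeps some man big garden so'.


Counting words by splitting on spaces:
  Word 1: 'hard'
  Word 2: 'door'
  Word 3: 'already'
  Word 4: 'fish'
  Word 5: 'saw'
  Word 6: 'jumps'
  Word 7: 'sold'
  Word 8: 'that'
  Word 9: 'sleeps'
  Word 10: 'some'
  Word 11: 'man'
  Word 12: 'big'
  Word 13: 'garden'
  Word 14: 'so'
Total words: 14

14


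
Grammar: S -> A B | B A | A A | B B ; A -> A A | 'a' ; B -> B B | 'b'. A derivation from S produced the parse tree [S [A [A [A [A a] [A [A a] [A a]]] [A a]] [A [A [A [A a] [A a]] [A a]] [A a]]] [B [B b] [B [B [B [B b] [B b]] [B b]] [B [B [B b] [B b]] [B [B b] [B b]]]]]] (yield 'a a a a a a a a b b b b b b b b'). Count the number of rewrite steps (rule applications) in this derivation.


Every bracketed nonterminal node [X ...] in the tree is produced by exactly one rule application.
Reading the tree off as a leftmost derivation:
  Step 1: S  =>  A B   (applied S -> A B)
  Step 2: A B  =>  A A B   (applied A -> A A)
  Step 3: A A B  =>  A A A B   (applied A -> A A)
  Step 4: A A A B  =>  A A A A B   (applied A -> A A)
  Step 5: A A A A B  =>  a A A A B   (applied A -> a)
  Step 6: a A A A B  =>  a A A A A B   (applied A -> A A)
  Step 7: a A A A A B  =>  a a A A A B   (applied A -> a)
  Step 8: a a A A A B  =>  a a a A A B   (applied A -> a)
  Step 9: a a a A A B  =>  a a a a A B   (applied A -> a)
  Step 10: a a a a A B  =>  a a a a A A B   (applied A -> A A)
  Step 11: a a a a A A B  =>  a a a a A A A B   (applied A -> A A)
  Step 12: a a a a A A A B  =>  a a a a A A A A B   (applied A -> A A)
  Step 13: a a a a A A A A B  =>  a a a a a A A A B   (applied A -> a)
  Step 14: a a a a a A A A B  =>  a a a a a a A A B   (applied A -> a)
  Step 15: a a a a a a A A B  =>  a a a a a a a A B   (applied A -> a)
  Step 16: a a a a a a a A B  =>  a a a a a a a a B   (applied A -> a)
  Step 17: a a a a a a a a B  =>  a a a a a a a a B B   (applied B -> B B)
  Step 18: a a a a a a a a B B  =>  a a a a a a a a b B   (applied B -> b)
  Step 19: a a a a a a a a b B  =>  a a a a a a a a b B B   (applied B -> B B)
  Step 20: a a a a a a a a b B B  =>  a a a a a a a a b B B B   (applied B -> B B)
  Step 21: a a a a a a a a b B B B  =>  a a a a a a a a b B B B B   (applied B -> B B)
  Step 22: a a a a a a a a b B B B B  =>  a a a a a a a a b b B B B   (applied B -> b)
  Step 23: a a a a a a a a b b B B B  =>  a a a a a a a a b b b B B   (applied B -> b)
  Step 24: a a a a a a a a b b b B B  =>  a a a a a a a a b b b b B   (applied B -> b)
  Step 25: a a a a a a a a b b b b B  =>  a a a a a a a a b b b b B B   (applied B -> B B)
  Step 26: a a a a a a a a b b b b B B  =>  a a a a a a a a b b b b B B B   (applied B -> B B)
  Step 27: a a a a a a a a b b b b B B B  =>  a a a a a a a a b b b b b B B   (applied B -> b)
  Step 28: a a a a a a a a b b b b b B B  =>  a a a a a a a a b b b b b b B   (applied B -> b)
  Step 29: a a a a a a a a b b b b b b B  =>  a a a a a a a a b b b b b b B B   (applied B -> B B)
  Step 30: a a a a a a a a b b b b b b B B  =>  a a a a a a a a b b b b b b b B   (applied B -> b)
  Step 31: a a a a a a a a b b b b b b b B  =>  a a a a a a a a b b b b b b b b   (applied B -> b)
Final yield: a a a a a a a a b b b b b b b b
Total rewrite steps: 31

31


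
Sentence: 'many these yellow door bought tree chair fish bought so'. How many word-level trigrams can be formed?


Word trigrams from [10] words:
  Trigram 1: (many these yellow)
  Trigram 2: (these yellow door)
  Trigram 3: (yellow door bought)
  Trigram 4: (door bought tree)
  Trigram 5: (bought tree chair)
  Trigram 6: (tree chair fish)
  Trigram 7: (chair fish bought)
  Trigram 8: (fish bought so)
Total word trigrams: 10 - 2 = 8

8


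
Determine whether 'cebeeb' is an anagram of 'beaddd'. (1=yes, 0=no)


Sort characters of 'cebeeb': 'bbceee'
Sort characters of 'beaddd': 'abddde'
Sorted forms differ -> they are NOT anagrams
Result: 0

0


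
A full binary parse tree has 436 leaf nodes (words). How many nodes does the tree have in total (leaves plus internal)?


Leaf nodes (terminals): 436
Internal nodes = n - 1 = 436 - 1 = 435
Total = leaves + internal = 436 + 435 = 871

871


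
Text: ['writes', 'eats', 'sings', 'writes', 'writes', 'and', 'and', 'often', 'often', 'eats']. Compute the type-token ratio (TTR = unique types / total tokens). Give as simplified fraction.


Tokens: 10
Unique types: ('and', 'eats', 'often', 'sings', 'writes') = 5
TTR = 5/10
Simplify: divide both by 5 -> 1/2
TTR = 1/2

1/2


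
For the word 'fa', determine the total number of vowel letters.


Scanning each character of 'fa':
  Position 1: 'f' -> consonant (running count: 0)
  Position 2: 'a' -> vowel (running count: 1)
Total vowels: 1

1


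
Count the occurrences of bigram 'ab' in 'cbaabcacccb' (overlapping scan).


Scanning 'cbaabcacccb' for bigram 'ab':
  Position 0: 'cb' -> no
  Position 1: 'ba' -> no
  Position 2: 'aa' -> no
  Position 3: 'ab' -> MATCH
  Position 4: 'bc' -> no
  Position 5: 'ca' -> no
  Position 6: 'ac' -> no
  Position 7: 'cc' -> no
  Position 8: 'cc' -> no
  Position 9: 'cb' -> no
Total matches: 1

1


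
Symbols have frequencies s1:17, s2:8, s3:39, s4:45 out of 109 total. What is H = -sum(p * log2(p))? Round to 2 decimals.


Computing entropy H = -sum(p_i * log2(p_i)):
  s1: p = 17/109 = 0.1560, -p*log2(p) = 0.4181
  s2: p = 8/109 = 0.0734, -p*log2(p) = 0.2766
  s3: p = 39/109 = 0.3578, -p*log2(p) = 0.5305
  s4: p = 45/109 = 0.4128, -p*log2(p) = 0.5269
H = sum of terms = 1.7521
Rounded to 2 decimals: 1.75

1.75


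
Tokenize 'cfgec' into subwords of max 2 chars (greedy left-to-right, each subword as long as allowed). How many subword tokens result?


'cfgec' has 5 characters.
Chunking with max size 2:
  Chunk 1: 'cf' (positions 0-1)
  Chunk 2: 'ge' (positions 2-3)
  Chunk 3: 'c' (positions 4-4)
Total chunks: ceil(5 / 2) = 3

3


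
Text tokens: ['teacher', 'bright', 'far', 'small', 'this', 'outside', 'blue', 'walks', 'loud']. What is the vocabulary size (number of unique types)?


Listing all tokens and tracking unique types:
  Token 1: 'teacher' -> NEW (unique so far: 1)
  Token 2: 'bright' -> NEW (unique so far: 2)
  Token 3: 'far' -> NEW (unique so far: 3)
  Token 4: 'small' -> NEW (unique so far: 4)
  Token 5: 'this' -> NEW (unique so far: 5)
  Token 6: 'outside' -> NEW (unique so far: 6)
  Token 7: 'blue' -> NEW (unique so far: 7)
  Token 8: 'walks' -> NEW (unique so far: 8)
  Token 9: 'loud' -> NEW (unique so far: 9)
Unique types: ('blue', 'bright', 'far', 'loud', 'outside', 'small', 'teacher', 'this', 'walks')
Vocabulary size: 9

9


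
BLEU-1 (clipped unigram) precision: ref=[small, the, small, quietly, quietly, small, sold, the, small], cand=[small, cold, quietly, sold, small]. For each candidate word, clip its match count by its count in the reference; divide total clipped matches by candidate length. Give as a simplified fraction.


Reference word counts: {'quietly': 2, 'small': 4, 'sold': 1, 'the': 2}
Checking each candidate word (with clipping):
  'small' -> in reference (ref count 4, used 1/4) -> match (matches: 1)
  'cold' -> not in reference -> no match (matches: 1)
  'quietly' -> in reference (ref count 2, used 1/2) -> match (matches: 2)
  'sold' -> in reference (ref count 1, used 1/1) -> match (matches: 3)
  'small' -> in reference (ref count 4, used 2/4) -> match (matches: 4)
Clipped matches: 4, Candidate length: 5
Precision = 4/5

4/5


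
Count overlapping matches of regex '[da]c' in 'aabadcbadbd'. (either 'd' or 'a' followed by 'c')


Pattern: [da]c means either 'd' or 'a' followed by 'c'.
Scanning 'aabadcbadbd' position-by-position:
  Pos 0: window 'aa' -> no
  Pos 1: window 'ab' -> no
  Pos 2: window 'ba' -> no
  Pos 3: window 'ad' -> no
  Pos 4: window 'dc' -> MATCH
  Pos 5: window 'cb' -> no
  Pos 6: window 'ba' -> no
  Pos 7: window 'ad' -> no
  Pos 8: window 'db' -> no
  Pos 9: window 'bd' -> no
  Pos 10: window 'd' -> no
Total matches: 1

1


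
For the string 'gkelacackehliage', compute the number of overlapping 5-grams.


String 'gkelacackehliage' has length L = 16.
Number of overlapping n-grams = L - n + 1
Substituting: 16 - 5 + 1 = 12

12


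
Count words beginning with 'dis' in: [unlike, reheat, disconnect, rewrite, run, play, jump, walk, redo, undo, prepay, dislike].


Checking each word for prefix 'dis':
  'unlike' -> no (count: 0)
  'reheat' -> no (count: 0)
  'disconnect' -> YES, starts with 'dis' (count: 1)
  'rewrite' -> no (count: 1)
  'run' -> no (count: 1)
  'play' -> no (count: 1)
  'jump' -> no (count: 1)
  'walk' -> no (count: 1)
  'redo' -> no (count: 1)
  'undo' -> no (count: 1)
  'prepay' -> no (count: 1)
  'dislike' -> YES, starts with 'dis' (count: 2)
Total with prefix 'dis': 2

2


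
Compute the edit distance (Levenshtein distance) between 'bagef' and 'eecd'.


Building DP table for s1='bagef' (len 5) and s2='eecd' (len 4):
       e  e  c  d
    0  1  2  3  4
  b 1  1  2  3  4
  a 2  2  2  3  4
  g 3  3  3  3  4
  e 4  3  3  4  4
  f 5  4  4  4  5
Edit distance = dp[5][4] = 5

5


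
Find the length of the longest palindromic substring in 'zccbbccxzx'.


Scanning 'zccbbccxzx' for palindromic substrings.
Substring at positions 1-6: 'ccbbcc'.
Check: reverse('ccbbcc') = 'ccbbcc' -> palindrome confirmed.
Neighbouring characters ('z' / 'x') break symmetry, so it cannot extend further.
No longer palindromic substring exists; longest length = 6

6


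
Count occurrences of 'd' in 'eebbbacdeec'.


Scanning 'eebbbacdeec' for 'd':
  Position 7: 'd' -> MATCH (count: 1)
Total occurrences of 'd': 1

1


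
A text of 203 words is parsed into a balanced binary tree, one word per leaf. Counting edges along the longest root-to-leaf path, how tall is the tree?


In a balanced binary tree with n leaves the deepest leaf is ceil(log2(n)) edges below the root.
log2(203) = 7.6653
ceil(7.6653) = 8
height (edges) = 8

8


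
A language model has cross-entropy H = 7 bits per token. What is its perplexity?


Perplexity formula: PP = 2^H
H = 7
PP = 2^7
Steps: 2^1 = 2, 2^2 = 4, 2^3 = 8, 2^4 = 16, 2^5 = 32, 2^6 = 64, 2^7 = 128
PP = 128

128


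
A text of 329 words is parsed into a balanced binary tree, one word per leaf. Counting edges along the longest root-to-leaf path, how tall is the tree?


In a balanced binary tree with n leaves the deepest leaf is ceil(log2(n)) edges below the root.
log2(329) = 8.3619
ceil(8.3619) = 9
height (edges) = 9

9


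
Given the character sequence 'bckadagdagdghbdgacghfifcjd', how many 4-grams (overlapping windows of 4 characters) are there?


String 'bckadagdagdghbdgacghfifcjd' has length L = 26.
Number of overlapping n-grams = L - n + 1
Substituting: 26 - 4 + 1 = 23

23


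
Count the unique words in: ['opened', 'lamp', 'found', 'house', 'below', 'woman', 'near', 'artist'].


Listing all tokens and tracking unique types:
  Token 1: 'opened' -> NEW (unique so far: 1)
  Token 2: 'lamp' -> NEW (unique so far: 2)
  Token 3: 'found' -> NEW (unique so far: 3)
  Token 4: 'house' -> NEW (unique so far: 4)
  Token 5: 'below' -> NEW (unique so far: 5)
  Token 6: 'woman' -> NEW (unique so far: 6)
  Token 7: 'near' -> NEW (unique so far: 7)
  Token 8: 'artist' -> NEW (unique so far: 8)
Unique types: ('artist', 'below', 'found', 'house', 'lamp', 'near', 'opened', 'woman')
Vocabulary size: 8

8


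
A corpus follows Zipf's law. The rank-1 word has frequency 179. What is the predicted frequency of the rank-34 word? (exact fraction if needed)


Zipf's law: freq(rank) = f1 / rank
f1 = 179, rank = 34
freq = 179 / 34
GCD(179, 34) = 1
Simplified: 179/34

179/34


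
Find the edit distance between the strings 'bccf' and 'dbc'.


Building DP table for s1='bccf' (len 4) and s2='dbc' (len 3):
       d  b  c
    0  1  2  3
  b 1  1  1  2
  c 2  2  2  1
  c 3  3  3  2
  f 4  4  4  3
Edit distance = dp[4][3] = 3

3


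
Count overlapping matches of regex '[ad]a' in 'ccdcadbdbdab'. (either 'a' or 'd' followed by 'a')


Pattern: [ad]a means either 'a' or 'd' followed by 'a'.
Scanning 'ccdcadbdbdab' position-by-position:
  Pos 0: window 'cc' -> no
  Pos 1: window 'cd' -> no
  Pos 2: window 'dc' -> no
  Pos 3: window 'ca' -> no
  Pos 4: window 'ad' -> no
  Pos 5: window 'db' -> no
  Pos 6: window 'bd' -> no
  Pos 7: window 'db' -> no
  Pos 8: window 'bd' -> no
  Pos 9: window 'da' -> MATCH
  Pos 10: window 'ab' -> no
  Pos 11: window 'b' -> no
Total matches: 1

1


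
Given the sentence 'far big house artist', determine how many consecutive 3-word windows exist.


Word trigrams from [4] words:
  Trigram 1: (far big house)
  Trigram 2: (big house artist)
Total word trigrams: 4 - 2 = 2

2


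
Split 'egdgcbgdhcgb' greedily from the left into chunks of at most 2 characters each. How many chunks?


'egdgcbgdhcgb' has 12 characters.
Chunking with max size 2:
  Chunk 1: 'eg' (positions 0-1)
  Chunk 2: 'dg' (positions 2-3)
  Chunk 3: 'cb' (positions 4-5)
  Chunk 4: 'gd' (positions 6-7)
  Chunk 5: 'hc' (positions 8-9)
  Chunk 6: 'gb' (positions 10-11)
Total chunks: ceil(12 / 2) = 6

6


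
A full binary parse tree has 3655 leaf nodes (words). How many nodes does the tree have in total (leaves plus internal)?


Leaf nodes (terminals): 3655
Internal nodes = n - 1 = 3655 - 1 = 3654
Total = leaves + internal = 3655 + 3654 = 7309

7309


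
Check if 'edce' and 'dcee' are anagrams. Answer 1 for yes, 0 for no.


Sort characters of 'edce': 'cdee'
Sort characters of 'dcee': 'cdee'
Sorted forms match -> they ARE anagrams
Result: 1

1


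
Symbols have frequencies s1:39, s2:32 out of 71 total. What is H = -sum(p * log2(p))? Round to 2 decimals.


Computing entropy H = -sum(p_i * log2(p_i)):
  s1: p = 39/71 = 0.5493, -p*log2(p) = 0.4748
  s2: p = 32/71 = 0.4507, -p*log2(p) = 0.5182
H = sum of terms = 0.9930
Rounded to 2 decimals: 0.99

0.99


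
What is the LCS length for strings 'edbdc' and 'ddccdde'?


DP table for LCS of 'edbdc' and 'ddccdde':
       d  d  c  c  d  d  e
    0  0  0  0  0  0  0  0
  e 0  0  0  0  0  0  0  1
  d 0  1  1  1  1  1  1  1
  b 0  1  1  1  1  1  1  1
  d 0  1  2  2  2  2  2  2
  c 0  1  2  3  3  3  3  3
LCS: 'ddc'
LCS length = 3

3


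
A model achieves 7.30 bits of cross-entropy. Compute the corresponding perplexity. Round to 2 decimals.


Perplexity formula: PP = 2^H
H = 7.30
PP = 2^7.30
Decompose: 2^7.30 = 2^7 * 2^0.30
2^7 = 128, 2^0.30 ~ 1.2311444
PP ~ 128 * 1.2311444 = 157.5864832
Rounded to 2 decimals: 157.59

157.59


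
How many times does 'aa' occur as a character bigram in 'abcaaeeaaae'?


Scanning 'abcaaeeaaae' for bigram 'aa':
  Position 0: 'ab' -> no
  Position 1: 'bc' -> no
  Position 2: 'ca' -> no
  Position 3: 'aa' -> MATCH
  Position 4: 'ae' -> no
  Position 5: 'ee' -> no
  Position 6: 'ea' -> no
  Position 7: 'aa' -> MATCH
  Position 8: 'aa' -> MATCH
  Position 9: 'ae' -> no
Total matches: 3

3


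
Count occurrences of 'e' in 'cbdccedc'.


Scanning 'cbdccedc' for 'e':
  Position 5: 'e' -> MATCH (count: 1)
Total occurrences of 'e': 1

1


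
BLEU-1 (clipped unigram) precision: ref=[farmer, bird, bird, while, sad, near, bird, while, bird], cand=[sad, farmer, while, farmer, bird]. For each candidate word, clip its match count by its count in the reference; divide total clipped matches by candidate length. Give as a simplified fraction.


Reference word counts: {'bird': 4, 'farmer': 1, 'near': 1, 'sad': 1, 'while': 2}
Checking each candidate word (with clipping):
  'sad' -> in reference (ref count 1, used 1/1) -> match (matches: 1)
  'farmer' -> in reference (ref count 1, used 1/1) -> match (matches: 2)
  'while' -> in reference (ref count 2, used 1/2) -> match (matches: 3)
  'farmer' -> ref count 1 already used up (1/1) -> clipped, no match (matches: 3)
  'bird' -> in reference (ref count 4, used 1/4) -> match (matches: 4)
Clipped matches: 4, Candidate length: 5
Precision = 4/5

4/5


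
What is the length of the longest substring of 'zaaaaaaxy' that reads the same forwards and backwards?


Scanning 'zaaaaaaxy' for palindromic substrings.
Substring at positions 1-6: 'aaaaaa'.
Check: reverse('aaaaaa') = 'aaaaaa' -> palindrome confirmed.
Neighbouring characters ('z' / 'x') break symmetry, so it cannot extend further.
No longer palindromic substring exists; longest length = 6

6


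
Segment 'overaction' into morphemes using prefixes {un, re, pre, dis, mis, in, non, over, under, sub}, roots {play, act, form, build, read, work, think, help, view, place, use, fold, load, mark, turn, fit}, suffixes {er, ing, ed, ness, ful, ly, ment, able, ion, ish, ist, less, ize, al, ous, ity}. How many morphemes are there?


Segmenting 'overaction' against the inventory:
  'over' -> prefix (morpheme 1)
  'act' -> root (morpheme 2)
  'ion' -> suffix (morpheme 3)
Total morphemes: 3

3


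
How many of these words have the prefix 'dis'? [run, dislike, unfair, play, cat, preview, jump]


Checking each word for prefix 'dis':
  'run' -> no (count: 0)
  'dislike' -> YES, starts with 'dis' (count: 1)
  'unfair' -> no (count: 1)
  'play' -> no (count: 1)
  'cat' -> no (count: 1)
  'preview' -> no (count: 1)
  'jump' -> no (count: 1)
Total with prefix 'dis': 1

1


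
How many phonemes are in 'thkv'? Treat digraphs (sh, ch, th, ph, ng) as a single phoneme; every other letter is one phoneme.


Parsing 'thkv' greedily, digraphs first:
  'th' -> digraph (1 consonant phoneme) (phonemes so far: 1)
  'k' -> consonant phoneme (phonemes so far: 2)
  'v' -> consonant phoneme (phonemes so far: 3)
Total phonemes: 3

3


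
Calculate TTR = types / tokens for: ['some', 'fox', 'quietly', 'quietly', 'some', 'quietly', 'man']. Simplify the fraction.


Tokens: 7
Unique types: ('fox', 'man', 'quietly', 'some') = 4
TTR = 4/7
Already in lowest terms.

4/7


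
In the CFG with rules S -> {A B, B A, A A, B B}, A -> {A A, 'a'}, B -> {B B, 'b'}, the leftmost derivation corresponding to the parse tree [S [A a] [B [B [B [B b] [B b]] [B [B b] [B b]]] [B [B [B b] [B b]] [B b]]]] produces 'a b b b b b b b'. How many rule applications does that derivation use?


Every bracketed nonterminal node [X ...] in the tree is produced by exactly one rule application.
Reading the tree off as a leftmost derivation:
  Step 1: S  =>  A B   (applied S -> A B)
  Step 2: A B  =>  a B   (applied A -> a)
  Step 3: a B  =>  a B B   (applied B -> B B)
  Step 4: a B B  =>  a B B B   (applied B -> B B)
  Step 5: a B B B  =>  a B B B B   (applied B -> B B)
  Step 6: a B B B B  =>  a b B B B   (applied B -> b)
  Step 7: a b B B B  =>  a b b B B   (applied B -> b)
  Step 8: a b b B B  =>  a b b B B B   (applied B -> B B)
  Step 9: a b b B B B  =>  a b b b B B   (applied B -> b)
  Step 10: a b b b B B  =>  a b b b b B   (applied B -> b)
  Step 11: a b b b b B  =>  a b b b b B B   (applied B -> B B)
  Step 12: a b b b b B B  =>  a b b b b B B B   (applied B -> B B)
  Step 13: a b b b b B B B  =>  a b b b b b B B   (applied B -> b)
  Step 14: a b b b b b B B  =>  a b b b b b b B   (applied B -> b)
  Step 15: a b b b b b b B  =>  a b b b b b b b   (applied B -> b)
Final yield: a b b b b b b b
Total rewrite steps: 15

15


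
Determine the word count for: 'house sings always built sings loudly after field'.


Counting words by splitting on spaces:
  Word 1: 'house'
  Word 2: 'sings'
  Word 3: 'always'
  Word 4: 'built'
  Word 5: 'sings'
  Word 6: 'loudly'
  Word 7: 'after'
  Word 8: 'field'
Total words: 8

8


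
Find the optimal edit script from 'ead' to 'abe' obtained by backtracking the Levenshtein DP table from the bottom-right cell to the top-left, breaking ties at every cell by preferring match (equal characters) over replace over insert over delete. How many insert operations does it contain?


Edit distance = 3. Backtracking from cell (3, 3) with preference match > replace > insert > delete,
then listing the resulting alignment 'ead' -> 'abe' left to right:
  Step 1: replace e->a
  Step 2: replace a->b
  Step 3: replace d->e
Total insertions: 0

0


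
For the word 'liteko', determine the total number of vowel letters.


Scanning each character of 'liteko':
  Position 1: 'l' -> consonant (running count: 0)
  Position 2: 'i' -> vowel (running count: 1)
  Position 3: 't' -> consonant (running count: 1)
  Position 4: 'e' -> vowel (running count: 2)
  Position 5: 'k' -> consonant (running count: 2)
  Position 6: 'o' -> vowel (running count: 3)
Total vowels: 3

3


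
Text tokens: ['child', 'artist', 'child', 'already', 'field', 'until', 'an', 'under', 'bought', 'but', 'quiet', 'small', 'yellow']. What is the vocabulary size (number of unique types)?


Listing all tokens and tracking unique types:
  Token 1: 'child' -> NEW (unique so far: 1)
  Token 2: 'artist' -> NEW (unique so far: 2)
  Token 3: 'child' -> duplicate (unique so far: 2)
  Token 4: 'already' -> NEW (unique so far: 3)
  Token 5: 'field' -> NEW (unique so far: 4)
  Token 6: 'until' -> NEW (unique so far: 5)
  Token 7: 'an' -> NEW (unique so far: 6)
  Token 8: 'under' -> NEW (unique so far: 7)
  Token 9: 'bought' -> NEW (unique so far: 8)
  Token 10: 'but' -> NEW (unique so far: 9)
  Token 11: 'quiet' -> NEW (unique so far: 10)
  Token 12: 'small' -> NEW (unique so far: 11)
  Token 13: 'yellow' -> NEW (unique so far: 12)
Unique types: ('already', 'an', 'artist', 'bought', 'but', 'child', 'field', 'quiet', 'small', 'under', 'until', 'yellow')
Vocabulary size: 12

12


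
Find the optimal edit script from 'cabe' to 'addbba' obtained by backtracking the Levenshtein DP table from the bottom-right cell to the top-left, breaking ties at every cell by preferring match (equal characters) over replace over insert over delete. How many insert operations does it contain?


Edit distance = 5. Backtracking from cell (4, 6) with preference match > replace > insert > delete,
then listing the resulting alignment 'cabe' -> 'addbba' left to right:
  Step 1: insert 'a' [insertion #1]
  Step 2: insert 'd' [insertion #2]
  Step 3: replace c->d
  Step 4: replace a->b
  Step 5: keep 'b'
  Step 6: replace e->a
Total insertions: 2

2


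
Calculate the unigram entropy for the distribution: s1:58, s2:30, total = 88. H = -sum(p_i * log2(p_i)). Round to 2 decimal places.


Computing entropy H = -sum(p_i * log2(p_i)):
  s1: p = 58/88 = 0.6591, -p*log2(p) = 0.3964
  s2: p = 30/88 = 0.3409, -p*log2(p) = 0.5293
H = sum of terms = 0.9257
Rounded to 2 decimals: 0.93

0.93


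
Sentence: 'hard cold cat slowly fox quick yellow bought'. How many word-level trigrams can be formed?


Word trigrams from [8] words:
  Trigram 1: (hard cold cat)
  Trigram 2: (cold cat slowly)
  Trigram 3: (cat slowly fox)
  Trigram 4: (slowly fox quick)
  Trigram 5: (fox quick yellow)
  Trigram 6: (quick yellow bought)
Total word trigrams: 8 - 2 = 6

6


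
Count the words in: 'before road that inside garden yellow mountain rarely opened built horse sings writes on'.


Counting words by splitting on spaces:
  Word 1: 'before'
  Word 2: 'road'
  Word 3: 'that'
  Word 4: 'inside'
  Word 5: 'garden'
  Word 6: 'yellow'
  Word 7: 'mountain'
  Word 8: 'rarely'
  Word 9: 'opened'
  Word 10: 'built'
  Word 11: 'horse'
  Word 12: 'sings'
  Word 13: 'writes'
  Word 14: 'on'
Total words: 14

14


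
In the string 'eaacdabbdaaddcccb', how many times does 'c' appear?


Scanning 'eaacdabbdaaddcccb' for 'c':
  Position 3: 'c' -> MATCH (count: 1)
  Position 13: 'c' -> MATCH (count: 2)
  Position 14: 'c' -> MATCH (count: 3)
  Position 15: 'c' -> MATCH (count: 4)
Total occurrences of 'c': 4

4


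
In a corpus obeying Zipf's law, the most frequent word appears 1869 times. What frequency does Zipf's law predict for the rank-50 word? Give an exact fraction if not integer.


Zipf's law: freq(rank) = f1 / rank
f1 = 1869, rank = 50
freq = 1869 / 50
GCD(1869, 50) = 1
Simplified: 1869/50

1869/50


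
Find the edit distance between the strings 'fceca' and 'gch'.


Building DP table for s1='fceca' (len 5) and s2='gch' (len 3):
       g  c  h
    0  1  2  3
  f 1  1  2  3
  c 2  2  1  2
  e 3  3  2  2
  c 4  4  3  3
  a 5  5  4  4
Edit distance = dp[5][3] = 4

4


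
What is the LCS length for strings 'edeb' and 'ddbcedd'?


DP table for LCS of 'edeb' and 'ddbcedd':
       d  d  b  c  e  d  d
    0  0  0  0  0  0  0  0
  e 0  0  0  0  0  1  1  1
  d 0  1  1  1  1  1  2  2
  e 0  1  1  1  1  2  2  2
  b 0  1  1  2  2  2  2  2
LCS: 'ed'
LCS length = 2

2


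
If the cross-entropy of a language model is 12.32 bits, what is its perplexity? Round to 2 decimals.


Perplexity formula: PP = 2^H
H = 12.32
PP = 2^12.32
Decompose: 2^12.32 = 2^12 * 2^0.32
2^12 = 4096, 2^0.32 ~ 1.2483305
PP ~ 4096 * 1.2483305 = 5113.1617280
Rounded to 2 decimals: 5113.16

5113.16


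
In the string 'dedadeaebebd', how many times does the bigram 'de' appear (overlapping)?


Scanning 'dedadeaebebd' for bigram 'de':
  Position 0: 'de' -> MATCH
  Position 1: 'ed' -> no
  Position 2: 'da' -> no
  Position 3: 'ad' -> no
  Position 4: 'de' -> MATCH
  Position 5: 'ea' -> no
  Position 6: 'ae' -> no
  Position 7: 'eb' -> no
  Position 8: 'be' -> no
  Position 9: 'eb' -> no
  Position 10: 'bd' -> no
Total matches: 2

2


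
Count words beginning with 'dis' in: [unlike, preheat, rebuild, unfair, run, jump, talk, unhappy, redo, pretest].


Checking each word for prefix 'dis':
  'unlike' -> no (count: 0)
  'preheat' -> no (count: 0)
  'rebuild' -> no (count: 0)
  'unfair' -> no (count: 0)
  'run' -> no (count: 0)
  'jump' -> no (count: 0)
  'talk' -> no (count: 0)
  'unhappy' -> no (count: 0)
  'redo' -> no (count: 0)
  'pretest' -> no (count: 0)
Total with prefix 'dis': 0

0


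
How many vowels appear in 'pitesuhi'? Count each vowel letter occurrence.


Scanning each character of 'pitesuhi':
  Position 1: 'p' -> consonant (running count: 0)
  Position 2: 'i' -> vowel (running count: 1)
  Position 3: 't' -> consonant (running count: 1)
  Position 4: 'e' -> vowel (running count: 2)
  Position 5: 's' -> consonant (running count: 2)
  Position 6: 'u' -> vowel (running count: 3)
  Position 7: 'h' -> consonant (running count: 3)
  Position 8: 'i' -> vowel (running count: 4)
Total vowels: 4

4


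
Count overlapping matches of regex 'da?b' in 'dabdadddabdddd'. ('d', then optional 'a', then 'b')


Pattern: da?b means 'd', then optional 'a', then 'b'.
Scanning 'dabdadddabdddd' position-by-position:
  Pos 0: window 'dab' -> MATCH
  Pos 1: window 'abd' -> no
  Pos 2: window 'bda' -> no
  Pos 3: window 'dad' -> no
  Pos 4: window 'add' -> no
  Pos 5: window 'ddd' -> no
  Pos 6: window 'dda' -> no
  Pos 7: window 'dab' -> MATCH
  Pos 8: window 'abd' -> no
  Pos 9: window 'bdd' -> no
  Pos 10: window 'ddd' -> no
  Pos 11: window 'ddd' -> no
  Pos 12: window 'dd' -> no
  Pos 13: window 'd' -> no
Total matches: 2

2


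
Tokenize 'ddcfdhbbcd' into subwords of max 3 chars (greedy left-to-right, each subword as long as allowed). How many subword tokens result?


'ddcfdhbbcd' has 10 characters.
Chunking with max size 3:
  Chunk 1: 'ddc' (positions 0-2)
  Chunk 2: 'fdh' (positions 3-5)
  Chunk 3: 'bbc' (positions 6-8)
  Chunk 4: 'd' (positions 9-9)
Total chunks: ceil(10 / 3) = 4

4


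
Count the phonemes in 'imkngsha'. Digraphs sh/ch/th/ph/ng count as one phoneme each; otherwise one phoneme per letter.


Parsing 'imkngsha' greedily, digraphs first:
  'i' -> vowel phoneme (phonemes so far: 1)
  'm' -> consonant phoneme (phonemes so far: 2)
  'k' -> consonant phoneme (phonemes so far: 3)
  'ng' -> digraph (1 consonant phoneme) (phonemes so far: 4)
  'sh' -> digraph (1 consonant phoneme) (phonemes so far: 5)
  'a' -> vowel phoneme (phonemes so far: 6)
Total phonemes: 6

6


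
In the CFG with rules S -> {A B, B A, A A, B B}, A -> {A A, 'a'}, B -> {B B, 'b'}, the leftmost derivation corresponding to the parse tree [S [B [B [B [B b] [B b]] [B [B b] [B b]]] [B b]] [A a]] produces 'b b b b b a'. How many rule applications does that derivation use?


Every bracketed nonterminal node [X ...] in the tree is produced by exactly one rule application.
Reading the tree off as a leftmost derivation:
  Step 1: S  =>  B A   (applied S -> B A)
  Step 2: B A  =>  B B A   (applied B -> B B)
  Step 3: B B A  =>  B B B A   (applied B -> B B)
  Step 4: B B B A  =>  B B B B A   (applied B -> B B)
  Step 5: B B B B A  =>  b B B B A   (applied B -> b)
  Step 6: b B B B A  =>  b b B B A   (applied B -> b)
  Step 7: b b B B A  =>  b b B B B A   (applied B -> B B)
  Step 8: b b B B B A  =>  b b b B B A   (applied B -> b)
  Step 9: b b b B B A  =>  b b b b B A   (applied B -> b)
  Step 10: b b b b B A  =>  b b b b b A   (applied B -> b)
  Step 11: b b b b b A  =>  b b b b b a   (applied A -> a)
Final yield: b b b b b a
Total rewrite steps: 11

11


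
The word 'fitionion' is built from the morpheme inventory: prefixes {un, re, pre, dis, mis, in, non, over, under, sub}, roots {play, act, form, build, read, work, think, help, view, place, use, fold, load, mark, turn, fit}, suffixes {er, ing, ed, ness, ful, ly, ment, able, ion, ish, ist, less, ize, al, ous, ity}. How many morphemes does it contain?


Segmenting 'fitionion' against the inventory:
  'fit' -> root (morpheme 1)
  'ion' -> suffix (morpheme 2)
  'ion' -> suffix (morpheme 3)
Total morphemes: 3

3


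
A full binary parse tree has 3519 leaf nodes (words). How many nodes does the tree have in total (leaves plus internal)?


Leaf nodes (terminals): 3519
Internal nodes = n - 1 = 3519 - 1 = 3518
Total = leaves + internal = 3519 + 3518 = 7037

7037


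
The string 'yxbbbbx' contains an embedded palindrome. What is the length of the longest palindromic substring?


Scanning 'yxbbbbx' for palindromic substrings.
Substring at positions 1-6: 'xbbbbx'.
Check: reverse('xbbbbx') = 'xbbbbx' -> palindrome confirmed.
Neighbouring characters ('y' / '-') break symmetry, so it cannot extend further.
No longer palindromic substring exists; longest length = 6

6


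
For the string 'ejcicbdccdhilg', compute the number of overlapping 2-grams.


String 'ejcicbdccdhilg' has length L = 14.
Number of overlapping n-grams = L - n + 1
Substituting: 14 - 2 + 1 = 13

13


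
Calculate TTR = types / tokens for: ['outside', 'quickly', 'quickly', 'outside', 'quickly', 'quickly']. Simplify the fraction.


Tokens: 6
Unique types: ('outside', 'quickly') = 2
TTR = 2/6
Simplify: divide both by 2 -> 1/3
TTR = 1/3

1/3


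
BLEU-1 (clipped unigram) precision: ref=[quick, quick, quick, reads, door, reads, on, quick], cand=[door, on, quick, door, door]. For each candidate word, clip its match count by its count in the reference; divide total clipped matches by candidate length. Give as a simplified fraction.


Reference word counts: {'door': 1, 'on': 1, 'quick': 4, 'reads': 2}
Checking each candidate word (with clipping):
  'door' -> in reference (ref count 1, used 1/1) -> match (matches: 1)
  'on' -> in reference (ref count 1, used 1/1) -> match (matches: 2)
  'quick' -> in reference (ref count 4, used 1/4) -> match (matches: 3)
  'door' -> ref count 1 already used up (1/1) -> clipped, no match (matches: 3)
  'door' -> ref count 1 already used up (1/1) -> clipped, no match (matches: 3)
Clipped matches: 3, Candidate length: 5
Precision = 3/5

3/5


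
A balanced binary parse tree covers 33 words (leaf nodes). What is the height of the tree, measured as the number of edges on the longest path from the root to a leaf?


In a balanced binary tree with n leaves the deepest leaf is ceil(log2(n)) edges below the root.
log2(33) = 5.0444
ceil(5.0444) = 6
height (edges) = 6

6


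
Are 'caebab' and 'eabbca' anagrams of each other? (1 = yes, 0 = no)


Sort characters of 'caebab': 'aabbce'
Sort characters of 'eabbca': 'aabbce'
Sorted forms match -> they ARE anagrams
Result: 1

1
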